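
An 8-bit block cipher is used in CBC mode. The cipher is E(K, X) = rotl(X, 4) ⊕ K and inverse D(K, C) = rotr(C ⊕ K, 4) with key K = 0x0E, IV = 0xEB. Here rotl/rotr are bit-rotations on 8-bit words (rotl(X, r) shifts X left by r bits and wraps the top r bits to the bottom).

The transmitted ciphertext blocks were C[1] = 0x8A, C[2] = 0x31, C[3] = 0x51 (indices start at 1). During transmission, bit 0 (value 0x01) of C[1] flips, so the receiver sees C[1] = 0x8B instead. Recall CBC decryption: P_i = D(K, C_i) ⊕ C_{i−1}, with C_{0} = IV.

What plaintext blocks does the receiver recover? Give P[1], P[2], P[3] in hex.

P[1] = 0xB3, P[2] = 0x78, P[3] = 0xC4

Only C[1] changed, to 0x8B. In CBC, a change in C_i garbles P_i and flips the same bit in P_{i+1}. Decrypting the received ciphertext:
P[1]: D(K, 0x8B) = 0x58; 0x58 ⊕ 0xEB = 0xB3.
P[2]: D(K, 0x31) = 0xF3; 0xF3 ⊕ 0x8B = 0x78.
P[3]: D(K, 0x51) = 0xF5; 0xF5 ⊕ 0x31 = 0xC4.
Blocks that differ from the original plaintext: P[1], P[2].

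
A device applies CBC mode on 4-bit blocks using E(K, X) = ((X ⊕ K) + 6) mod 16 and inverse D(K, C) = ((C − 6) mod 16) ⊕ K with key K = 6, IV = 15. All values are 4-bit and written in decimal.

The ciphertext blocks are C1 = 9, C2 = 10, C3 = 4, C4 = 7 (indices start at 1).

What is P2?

CBC decryption: P_i = D(K, C_i) ⊕ C_{i−1}, with C_{0} = IV.
P2: D(K, 10) = 2; 2 ⊕ 9 = 11.

P2 = 11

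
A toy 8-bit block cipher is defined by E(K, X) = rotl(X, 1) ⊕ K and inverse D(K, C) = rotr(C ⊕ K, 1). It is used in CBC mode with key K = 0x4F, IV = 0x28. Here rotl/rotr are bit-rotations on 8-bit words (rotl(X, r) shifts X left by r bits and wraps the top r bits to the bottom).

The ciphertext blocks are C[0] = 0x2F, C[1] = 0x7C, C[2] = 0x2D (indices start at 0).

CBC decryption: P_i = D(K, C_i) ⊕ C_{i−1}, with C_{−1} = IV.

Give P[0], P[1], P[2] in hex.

P[0]: D(K, 0x2F) = 0x30; 0x30 ⊕ 0x28 = 0x18.
P[1]: D(K, 0x7C) = 0x99; 0x99 ⊕ 0x2F = 0xB6.
P[2]: D(K, 0x2D) = 0x31; 0x31 ⊕ 0x7C = 0x4D.

P[0] = 0x18, P[1] = 0xB6, P[2] = 0x4D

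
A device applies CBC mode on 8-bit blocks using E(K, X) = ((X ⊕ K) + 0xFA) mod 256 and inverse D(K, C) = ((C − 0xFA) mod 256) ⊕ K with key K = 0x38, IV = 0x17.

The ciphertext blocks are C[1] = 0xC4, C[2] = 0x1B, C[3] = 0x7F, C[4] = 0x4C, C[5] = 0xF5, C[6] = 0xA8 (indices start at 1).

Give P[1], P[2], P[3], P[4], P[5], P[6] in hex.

CBC decryption: P_i = D(K, C_i) ⊕ C_{i−1}, with C_{0} = IV.
P[1]: D(K, 0xC4) = 0xF2; 0xF2 ⊕ 0x17 = 0xE5.
P[2]: D(K, 0x1B) = 0x19; 0x19 ⊕ 0xC4 = 0xDD.
P[3]: D(K, 0x7F) = 0xBD; 0xBD ⊕ 0x1B = 0xA6.
P[4]: D(K, 0x4C) = 0x6A; 0x6A ⊕ 0x7F = 0x15.
P[5]: D(K, 0xF5) = 0xC3; 0xC3 ⊕ 0x4C = 0x8F.
P[6]: D(K, 0xA8) = 0x96; 0x96 ⊕ 0xF5 = 0x63.

P[1] = 0xE5, P[2] = 0xDD, P[3] = 0xA6, P[4] = 0x15, P[5] = 0x8F, P[6] = 0x63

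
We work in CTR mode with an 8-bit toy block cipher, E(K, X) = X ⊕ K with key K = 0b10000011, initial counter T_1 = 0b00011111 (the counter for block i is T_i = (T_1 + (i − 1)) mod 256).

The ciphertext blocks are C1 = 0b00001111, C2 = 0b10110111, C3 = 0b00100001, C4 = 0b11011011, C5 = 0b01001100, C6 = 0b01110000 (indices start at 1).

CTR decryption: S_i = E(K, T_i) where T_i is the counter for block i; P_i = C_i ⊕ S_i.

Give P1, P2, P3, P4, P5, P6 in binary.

P1: T = 0b00011111, S = E(K, T) = 0b10011100; 0b00001111 ⊕ 0b10011100 = 0b10010011.
P2: T = 0b00100000, S = E(K, T) = 0b10100011; 0b10110111 ⊕ 0b10100011 = 0b00010100.
P3: T = 0b00100001, S = E(K, T) = 0b10100010; 0b00100001 ⊕ 0b10100010 = 0b10000011.
P4: T = 0b00100010, S = E(K, T) = 0b10100001; 0b11011011 ⊕ 0b10100001 = 0b01111010.
P5: T = 0b00100011, S = E(K, T) = 0b10100000; 0b01001100 ⊕ 0b10100000 = 0b11101100.
P6: T = 0b00100100, S = E(K, T) = 0b10100111; 0b01110000 ⊕ 0b10100111 = 0b11010111.

P1 = 0b10010011, P2 = 0b00010100, P3 = 0b10000011, P4 = 0b01111010, P5 = 0b11101100, P6 = 0b11010111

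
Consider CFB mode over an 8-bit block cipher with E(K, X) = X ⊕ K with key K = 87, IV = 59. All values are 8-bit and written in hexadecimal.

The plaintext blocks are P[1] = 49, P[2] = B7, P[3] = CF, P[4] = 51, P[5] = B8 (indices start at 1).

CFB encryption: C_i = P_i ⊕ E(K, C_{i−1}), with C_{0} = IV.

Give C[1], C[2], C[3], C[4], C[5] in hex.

C[1]: E(K, 59) = DE; 49 ⊕ DE = 97.
C[2]: E(K, 97) = 10; B7 ⊕ 10 = A7.
C[3]: E(K, A7) = 20; CF ⊕ 20 = EF.
C[4]: E(K, EF) = 68; 51 ⊕ 68 = 39.
C[5]: E(K, 39) = BE; B8 ⊕ BE = 06.

C[1] = 97, C[2] = A7, C[3] = EF, C[4] = 39, C[5] = 06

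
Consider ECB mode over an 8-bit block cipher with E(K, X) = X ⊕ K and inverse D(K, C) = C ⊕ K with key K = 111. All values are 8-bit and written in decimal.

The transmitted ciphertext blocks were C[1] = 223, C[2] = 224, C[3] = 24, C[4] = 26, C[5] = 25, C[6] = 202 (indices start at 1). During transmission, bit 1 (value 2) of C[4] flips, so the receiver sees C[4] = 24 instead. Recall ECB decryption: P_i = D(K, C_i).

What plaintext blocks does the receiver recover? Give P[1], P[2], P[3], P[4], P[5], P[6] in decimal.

P[1] = 176, P[2] = 143, P[3] = 119, P[4] = 119, P[5] = 118, P[6] = 165

Only C[4] changed, to 24. In ECB, a change in C_i affects only P_i. Decrypting the received ciphertext:
P[1]: D(K, 223) = 176.
P[2]: D(K, 224) = 143.
P[3]: D(K, 24) = 119.
P[4]: D(K, 24) = 119.
P[5]: D(K, 25) = 118.
P[6]: D(K, 202) = 165.
Blocks that differ from the original plaintext: P[4].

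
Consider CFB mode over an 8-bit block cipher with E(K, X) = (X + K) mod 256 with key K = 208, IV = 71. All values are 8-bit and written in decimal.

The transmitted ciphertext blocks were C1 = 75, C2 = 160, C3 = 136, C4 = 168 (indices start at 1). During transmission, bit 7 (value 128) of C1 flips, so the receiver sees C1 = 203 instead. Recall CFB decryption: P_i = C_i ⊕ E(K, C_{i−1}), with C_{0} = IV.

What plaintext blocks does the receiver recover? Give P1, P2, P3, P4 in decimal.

Only C1 changed, to 203. In CFB, a change in C_i flips the same bit in P_i and garbles P_{i+1}. Decrypting the received ciphertext:
P1: E(K, 71) = 23; 203 ⊕ 23 = 220.
P2: E(K, 203) = 155; 160 ⊕ 155 = 59.
P3: E(K, 160) = 112; 136 ⊕ 112 = 248.
P4: E(K, 136) = 88; 168 ⊕ 88 = 240.
Blocks that differ from the original plaintext: P1, P2.

P1 = 220, P2 = 59, P3 = 248, P4 = 240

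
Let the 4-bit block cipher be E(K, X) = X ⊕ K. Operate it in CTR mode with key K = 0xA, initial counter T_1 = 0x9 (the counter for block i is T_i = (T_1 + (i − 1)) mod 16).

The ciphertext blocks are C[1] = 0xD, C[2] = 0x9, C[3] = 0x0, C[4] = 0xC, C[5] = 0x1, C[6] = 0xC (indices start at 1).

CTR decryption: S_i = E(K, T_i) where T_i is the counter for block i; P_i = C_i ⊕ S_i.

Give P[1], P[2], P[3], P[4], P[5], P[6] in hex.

P[1]: T = 0x9, S = E(K, T) = 0x3; 0xD ⊕ 0x3 = 0xE.
P[2]: T = 0xA, S = E(K, T) = 0x0; 0x9 ⊕ 0x0 = 0x9.
P[3]: T = 0xB, S = E(K, T) = 0x1; 0x0 ⊕ 0x1 = 0x1.
P[4]: T = 0xC, S = E(K, T) = 0x6; 0xC ⊕ 0x6 = 0xA.
P[5]: T = 0xD, S = E(K, T) = 0x7; 0x1 ⊕ 0x7 = 0x6.
P[6]: T = 0xE, S = E(K, T) = 0x4; 0xC ⊕ 0x4 = 0x8.

P[1] = 0xE, P[2] = 0x9, P[3] = 0x1, P[4] = 0xA, P[5] = 0x6, P[6] = 0x8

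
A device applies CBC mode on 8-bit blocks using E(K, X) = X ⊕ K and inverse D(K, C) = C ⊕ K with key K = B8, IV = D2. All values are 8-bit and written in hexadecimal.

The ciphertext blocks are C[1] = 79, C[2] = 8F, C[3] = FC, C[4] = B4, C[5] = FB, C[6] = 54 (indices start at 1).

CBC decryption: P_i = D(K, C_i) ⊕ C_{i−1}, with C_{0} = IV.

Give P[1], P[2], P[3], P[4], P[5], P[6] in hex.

P[1]: D(K, 79) = C1; C1 ⊕ D2 = 13.
P[2]: D(K, 8F) = 37; 37 ⊕ 79 = 4E.
P[3]: D(K, FC) = 44; 44 ⊕ 8F = CB.
P[4]: D(K, B4) = 0C; 0C ⊕ FC = F0.
P[5]: D(K, FB) = 43; 43 ⊕ B4 = F7.
P[6]: D(K, 54) = EC; EC ⊕ FB = 17.

P[1] = 13, P[2] = 4E, P[3] = CB, P[4] = F0, P[5] = F7, P[6] = 17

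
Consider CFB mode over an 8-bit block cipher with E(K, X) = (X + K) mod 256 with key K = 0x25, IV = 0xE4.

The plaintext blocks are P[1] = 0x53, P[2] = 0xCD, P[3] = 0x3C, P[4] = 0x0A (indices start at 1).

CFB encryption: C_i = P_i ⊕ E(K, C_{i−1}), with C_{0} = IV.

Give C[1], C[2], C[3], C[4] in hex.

C[1] = 0x5A, C[2] = 0xB2, C[3] = 0xEB, C[4] = 0x1A

C[1]: E(K, 0xE4) = 0x09; 0x53 ⊕ 0x09 = 0x5A.
C[2]: E(K, 0x5A) = 0x7F; 0xCD ⊕ 0x7F = 0xB2.
C[3]: E(K, 0xB2) = 0xD7; 0x3C ⊕ 0xD7 = 0xEB.
C[4]: E(K, 0xEB) = 0x10; 0x0A ⊕ 0x10 = 0x1A.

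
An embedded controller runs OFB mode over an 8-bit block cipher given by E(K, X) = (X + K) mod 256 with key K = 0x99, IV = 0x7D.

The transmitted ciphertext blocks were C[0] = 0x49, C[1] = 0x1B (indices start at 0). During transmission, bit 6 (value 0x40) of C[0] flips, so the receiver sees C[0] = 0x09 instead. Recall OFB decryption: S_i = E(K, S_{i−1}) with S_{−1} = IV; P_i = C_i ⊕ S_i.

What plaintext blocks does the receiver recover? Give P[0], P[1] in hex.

Only C[0] changed, to 0x09. In OFB, a change in C_i flips the same bit in P_i only; the keystream is unaffected. Decrypting the received ciphertext:
P[0]: S = E(K, 0x7D) = 0x16; 0x09 ⊕ 0x16 = 0x1F.
P[1]: S = E(K, 0x16) = 0xAF; 0x1B ⊕ 0xAF = 0xB4.
Blocks that differ from the original plaintext: P[0].

P[0] = 0x1F, P[1] = 0xB4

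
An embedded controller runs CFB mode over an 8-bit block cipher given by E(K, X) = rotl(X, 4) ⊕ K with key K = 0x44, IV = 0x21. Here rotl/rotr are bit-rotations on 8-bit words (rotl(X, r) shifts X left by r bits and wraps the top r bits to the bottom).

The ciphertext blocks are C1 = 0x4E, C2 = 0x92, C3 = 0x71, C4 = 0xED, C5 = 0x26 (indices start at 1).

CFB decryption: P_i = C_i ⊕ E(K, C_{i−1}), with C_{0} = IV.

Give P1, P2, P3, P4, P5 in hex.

P1 = 0x18, P2 = 0x32, P3 = 0x1C, P4 = 0xBE, P5 = 0xBC

P1: E(K, 0x21) = 0x56; 0x4E ⊕ 0x56 = 0x18.
P2: E(K, 0x4E) = 0xA0; 0x92 ⊕ 0xA0 = 0x32.
P3: E(K, 0x92) = 0x6D; 0x71 ⊕ 0x6D = 0x1C.
P4: E(K, 0x71) = 0x53; 0xED ⊕ 0x53 = 0xBE.
P5: E(K, 0xED) = 0x9A; 0x26 ⊕ 0x9A = 0xBC.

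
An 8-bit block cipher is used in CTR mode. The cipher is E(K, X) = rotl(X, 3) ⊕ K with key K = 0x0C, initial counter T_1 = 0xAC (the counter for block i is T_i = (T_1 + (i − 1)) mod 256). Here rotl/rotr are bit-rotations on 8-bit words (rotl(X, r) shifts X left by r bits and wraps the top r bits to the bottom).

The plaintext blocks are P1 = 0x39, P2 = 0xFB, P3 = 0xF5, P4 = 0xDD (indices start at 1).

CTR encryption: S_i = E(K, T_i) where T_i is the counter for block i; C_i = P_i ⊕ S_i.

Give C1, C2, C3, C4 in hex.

C1: T = 0xAC, S = E(K, T) = 0x69; 0x39 ⊕ 0x69 = 0x50.
C2: T = 0xAD, S = E(K, T) = 0x61; 0xFB ⊕ 0x61 = 0x9A.
C3: T = 0xAE, S = E(K, T) = 0x79; 0xF5 ⊕ 0x79 = 0x8C.
C4: T = 0xAF, S = E(K, T) = 0x71; 0xDD ⊕ 0x71 = 0xAC.

C1 = 0x50, C2 = 0x9A, C3 = 0x8C, C4 = 0xAC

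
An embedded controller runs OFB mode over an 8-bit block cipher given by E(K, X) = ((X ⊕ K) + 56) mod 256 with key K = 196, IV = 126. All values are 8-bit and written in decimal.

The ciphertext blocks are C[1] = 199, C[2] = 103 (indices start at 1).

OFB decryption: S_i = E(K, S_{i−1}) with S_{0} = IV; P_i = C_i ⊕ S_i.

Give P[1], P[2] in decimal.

P[1] = 53, P[2] = 9

P[1]: S = E(K, 126) = 242; 199 ⊕ 242 = 53.
P[2]: S = E(K, 242) = 110; 103 ⊕ 110 = 9.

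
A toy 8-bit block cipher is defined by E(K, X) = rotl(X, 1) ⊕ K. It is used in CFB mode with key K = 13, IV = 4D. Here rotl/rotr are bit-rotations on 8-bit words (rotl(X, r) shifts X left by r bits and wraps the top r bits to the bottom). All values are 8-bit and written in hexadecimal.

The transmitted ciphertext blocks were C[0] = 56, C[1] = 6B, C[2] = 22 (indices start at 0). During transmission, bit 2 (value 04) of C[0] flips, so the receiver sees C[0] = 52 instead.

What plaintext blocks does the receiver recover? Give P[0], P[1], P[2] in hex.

CFB decryption: P_i = C_i ⊕ E(K, C_{i−1}), with C_{−1} = IV.
Only C[0] changed, to 52. In CFB, a change in C_i flips the same bit in P_i and garbles P_{i+1}. Decrypting the received ciphertext:
P[0]: E(K, 4D) = 89; 52 ⊕ 89 = DB.
P[1]: E(K, 52) = B7; 6B ⊕ B7 = DC.
P[2]: E(K, 6B) = C5; 22 ⊕ C5 = E7.
Blocks that differ from the original plaintext: P[0], P[1].

P[0] = DB, P[1] = DC, P[2] = E7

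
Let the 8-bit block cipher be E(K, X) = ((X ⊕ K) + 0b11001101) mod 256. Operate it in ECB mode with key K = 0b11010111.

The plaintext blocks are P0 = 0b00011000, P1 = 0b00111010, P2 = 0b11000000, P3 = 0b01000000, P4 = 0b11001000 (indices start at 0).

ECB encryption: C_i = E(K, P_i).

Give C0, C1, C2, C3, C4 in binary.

C0: E(K, 0b00011000) = 0b10011100.
C1: E(K, 0b00111010) = 0b10111010.
C2: E(K, 0b11000000) = 0b11100100.
C3: E(K, 0b01000000) = 0b01100100.
C4: E(K, 0b11001000) = 0b11101100.

C0 = 0b10011100, C1 = 0b10111010, C2 = 0b11100100, C3 = 0b01100100, C4 = 0b11101100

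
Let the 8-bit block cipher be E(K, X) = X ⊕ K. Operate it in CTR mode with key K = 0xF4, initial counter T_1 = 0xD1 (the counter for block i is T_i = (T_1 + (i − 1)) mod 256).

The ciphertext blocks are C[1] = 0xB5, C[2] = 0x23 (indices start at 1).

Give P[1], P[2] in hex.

P[1] = 0x90, P[2] = 0x05

CTR decryption: S_i = E(K, T_i) where T_i is the counter for block i; P_i = C_i ⊕ S_i.
P[1]: T = 0xD1, S = E(K, T) = 0x25; 0xB5 ⊕ 0x25 = 0x90.
P[2]: T = 0xD2, S = E(K, T) = 0x26; 0x23 ⊕ 0x26 = 0x05.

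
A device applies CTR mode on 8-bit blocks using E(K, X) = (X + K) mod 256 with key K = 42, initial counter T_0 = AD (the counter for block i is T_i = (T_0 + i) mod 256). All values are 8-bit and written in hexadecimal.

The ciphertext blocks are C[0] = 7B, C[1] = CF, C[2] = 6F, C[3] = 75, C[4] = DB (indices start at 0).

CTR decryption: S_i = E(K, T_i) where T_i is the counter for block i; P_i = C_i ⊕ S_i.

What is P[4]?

P[4] = 28

P[4]: T = B1, S = E(K, T) = F3; DB ⊕ F3 = 28.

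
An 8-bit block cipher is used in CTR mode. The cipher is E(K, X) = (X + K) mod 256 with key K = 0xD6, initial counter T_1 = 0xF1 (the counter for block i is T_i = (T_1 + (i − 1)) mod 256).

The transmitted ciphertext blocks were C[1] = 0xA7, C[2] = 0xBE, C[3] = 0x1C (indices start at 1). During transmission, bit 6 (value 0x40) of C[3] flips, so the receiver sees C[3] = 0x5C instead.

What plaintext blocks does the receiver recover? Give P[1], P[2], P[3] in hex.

P[1] = 0x60, P[2] = 0x76, P[3] = 0x95

CTR decryption: S_i = E(K, T_i) where T_i is the counter for block i; P_i = C_i ⊕ S_i.
Only C[3] changed, to 0x5C. In CTR, a change in C_i flips the same bit in P_i only; the keystream is unaffected. Decrypting the received ciphertext:
P[1]: T = 0xF1, S = E(K, T) = 0xC7; 0xA7 ⊕ 0xC7 = 0x60.
P[2]: T = 0xF2, S = E(K, T) = 0xC8; 0xBE ⊕ 0xC8 = 0x76.
P[3]: T = 0xF3, S = E(K, T) = 0xC9; 0x5C ⊕ 0xC9 = 0x95.
Blocks that differ from the original plaintext: P[3].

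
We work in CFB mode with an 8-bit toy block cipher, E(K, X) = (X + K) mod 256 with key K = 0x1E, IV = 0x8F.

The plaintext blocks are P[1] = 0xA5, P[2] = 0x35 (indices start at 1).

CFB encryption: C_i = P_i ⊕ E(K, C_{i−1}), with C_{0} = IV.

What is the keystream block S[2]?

C[1]: E(K, 0x8F) = 0xAD; 0xA5 ⊕ 0xAD = 0x08.
C[2]: E(K, 0x08) = 0x26; 0x35 ⊕ 0x26 = 0x13.
So S[2] = 0x26.

0x26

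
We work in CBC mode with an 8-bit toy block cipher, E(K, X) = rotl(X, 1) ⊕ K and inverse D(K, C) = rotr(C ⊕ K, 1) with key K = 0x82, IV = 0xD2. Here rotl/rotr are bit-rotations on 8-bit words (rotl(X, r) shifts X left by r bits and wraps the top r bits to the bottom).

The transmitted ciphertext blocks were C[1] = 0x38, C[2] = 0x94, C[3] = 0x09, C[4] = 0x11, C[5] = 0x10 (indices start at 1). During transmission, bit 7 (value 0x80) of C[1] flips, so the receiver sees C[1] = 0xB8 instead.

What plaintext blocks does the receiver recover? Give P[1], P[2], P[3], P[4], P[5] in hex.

CBC decryption: P_i = D(K, C_i) ⊕ C_{i−1}, with C_{0} = IV.
Only C[1] changed, to 0xB8. In CBC, a change in C_i garbles P_i and flips the same bit in P_{i+1}. Decrypting the received ciphertext:
P[1]: D(K, 0xB8) = 0x1D; 0x1D ⊕ 0xD2 = 0xCF.
P[2]: D(K, 0x94) = 0x0B; 0x0B ⊕ 0xB8 = 0xB3.
P[3]: D(K, 0x09) = 0xC5; 0xC5 ⊕ 0x94 = 0x51.
P[4]: D(K, 0x11) = 0xC9; 0xC9 ⊕ 0x09 = 0xC0.
P[5]: D(K, 0x10) = 0x49; 0x49 ⊕ 0x11 = 0x58.
Blocks that differ from the original plaintext: P[1], P[2].

P[1] = 0xCF, P[2] = 0xB3, P[3] = 0x51, P[4] = 0xC0, P[5] = 0x58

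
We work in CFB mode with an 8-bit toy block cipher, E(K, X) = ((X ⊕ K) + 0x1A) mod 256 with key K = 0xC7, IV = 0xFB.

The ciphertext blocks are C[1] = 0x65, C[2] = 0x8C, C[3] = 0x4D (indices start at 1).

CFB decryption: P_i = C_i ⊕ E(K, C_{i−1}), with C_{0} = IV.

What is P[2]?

P[2]: E(K, 0x65) = 0xBC; 0x8C ⊕ 0xBC = 0x30.

P[2] = 0x30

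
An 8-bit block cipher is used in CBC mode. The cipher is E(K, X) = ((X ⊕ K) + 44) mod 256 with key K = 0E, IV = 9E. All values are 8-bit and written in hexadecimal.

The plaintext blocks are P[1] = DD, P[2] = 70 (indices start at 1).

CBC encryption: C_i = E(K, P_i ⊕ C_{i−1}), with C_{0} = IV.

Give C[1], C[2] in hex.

C[1]: P[1] ⊕ 9E = 43; E(K, 43) = 91.
C[2]: P[2] ⊕ 91 = E1; E(K, E1) = 33.

C[1] = 91, C[2] = 33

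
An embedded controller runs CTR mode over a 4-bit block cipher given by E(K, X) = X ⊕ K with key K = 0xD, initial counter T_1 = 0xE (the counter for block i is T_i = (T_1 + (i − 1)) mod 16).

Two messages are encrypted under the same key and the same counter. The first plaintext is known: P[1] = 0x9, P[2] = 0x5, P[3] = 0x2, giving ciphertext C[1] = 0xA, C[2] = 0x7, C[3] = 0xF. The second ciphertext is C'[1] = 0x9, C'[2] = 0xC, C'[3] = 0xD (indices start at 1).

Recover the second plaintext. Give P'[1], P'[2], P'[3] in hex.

In CTR with a reused counter, both messages share the same keystream S_i, so C_i ⊕ C'_i = P_i ⊕ P'_i and thus P'_i = P_i ⊕ C_i ⊕ C'_i.
P'[1]: 0x9 ⊕ 0xA ⊕ 0x9 = 0xA.
P'[2]: 0x5 ⊕ 0x7 ⊕ 0xC = 0xE.
P'[3]: 0x2 ⊕ 0xF ⊕ 0xD = 0x0.

P'[1] = 0xA, P'[2] = 0xE, P'[3] = 0x0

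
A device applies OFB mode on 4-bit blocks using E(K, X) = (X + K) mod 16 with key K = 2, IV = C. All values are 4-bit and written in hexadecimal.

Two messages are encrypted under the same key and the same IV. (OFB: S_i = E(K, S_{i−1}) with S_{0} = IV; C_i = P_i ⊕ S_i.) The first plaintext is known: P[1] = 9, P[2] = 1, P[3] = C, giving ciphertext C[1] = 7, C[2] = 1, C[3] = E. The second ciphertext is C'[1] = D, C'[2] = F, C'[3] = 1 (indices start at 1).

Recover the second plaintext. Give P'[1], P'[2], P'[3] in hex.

P'[1] = 3, P'[2] = F, P'[3] = 3

In OFB with a reused IV, both messages share the same keystream S_i, so C_i ⊕ C'_i = P_i ⊕ P'_i and thus P'_i = P_i ⊕ C_i ⊕ C'_i.
P'[1]: 9 ⊕ 7 ⊕ D = 3.
P'[2]: 1 ⊕ 1 ⊕ F = F.
P'[3]: C ⊕ E ⊕ 1 = 3.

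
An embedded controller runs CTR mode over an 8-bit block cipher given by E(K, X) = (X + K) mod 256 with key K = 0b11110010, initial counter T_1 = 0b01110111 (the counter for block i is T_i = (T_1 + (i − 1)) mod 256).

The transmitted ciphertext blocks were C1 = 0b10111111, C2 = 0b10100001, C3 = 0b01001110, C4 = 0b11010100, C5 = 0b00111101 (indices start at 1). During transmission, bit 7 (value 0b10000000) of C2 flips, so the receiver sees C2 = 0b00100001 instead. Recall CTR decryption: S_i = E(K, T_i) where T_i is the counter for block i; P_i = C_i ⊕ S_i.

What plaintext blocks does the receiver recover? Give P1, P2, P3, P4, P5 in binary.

Only C2 changed, to 0b00100001. In CTR, a change in C_i flips the same bit in P_i only; the keystream is unaffected. Decrypting the received ciphertext:
P1: T = 0b01110111, S = E(K, T) = 0b01101001; 0b10111111 ⊕ 0b01101001 = 0b11010110.
P2: T = 0b01111000, S = E(K, T) = 0b01101010; 0b00100001 ⊕ 0b01101010 = 0b01001011.
P3: T = 0b01111001, S = E(K, T) = 0b01101011; 0b01001110 ⊕ 0b01101011 = 0b00100101.
P4: T = 0b01111010, S = E(K, T) = 0b01101100; 0b11010100 ⊕ 0b01101100 = 0b10111000.
P5: T = 0b01111011, S = E(K, T) = 0b01101101; 0b00111101 ⊕ 0b01101101 = 0b01010000.
Blocks that differ from the original plaintext: P2.

P1 = 0b11010110, P2 = 0b01001011, P3 = 0b00100101, P4 = 0b10111000, P5 = 0b01010000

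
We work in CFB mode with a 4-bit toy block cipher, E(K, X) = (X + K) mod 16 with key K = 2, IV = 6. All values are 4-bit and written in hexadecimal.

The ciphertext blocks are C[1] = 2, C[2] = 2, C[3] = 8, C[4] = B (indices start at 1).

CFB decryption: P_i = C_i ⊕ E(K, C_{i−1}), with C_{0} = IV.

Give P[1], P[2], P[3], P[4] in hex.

P[1]: E(K, 6) = 8; 2 ⊕ 8 = A.
P[2]: E(K, 2) = 4; 2 ⊕ 4 = 6.
P[3]: E(K, 2) = 4; 8 ⊕ 4 = C.
P[4]: E(K, 8) = A; B ⊕ A = 1.

P[1] = A, P[2] = 6, P[3] = C, P[4] = 1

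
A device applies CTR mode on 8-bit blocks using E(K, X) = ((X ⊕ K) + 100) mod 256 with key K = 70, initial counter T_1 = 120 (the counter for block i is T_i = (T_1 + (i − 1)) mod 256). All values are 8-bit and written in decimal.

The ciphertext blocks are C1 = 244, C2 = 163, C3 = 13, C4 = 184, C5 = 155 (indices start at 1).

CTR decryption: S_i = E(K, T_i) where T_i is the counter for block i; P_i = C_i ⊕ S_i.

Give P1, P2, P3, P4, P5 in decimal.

P1 = 86, P2 = 0, P3 = 173, P4 = 25, P5 = 5

P1: T = 120, S = E(K, T) = 162; 244 ⊕ 162 = 86.
P2: T = 121, S = E(K, T) = 163; 163 ⊕ 163 = 0.
P3: T = 122, S = E(K, T) = 160; 13 ⊕ 160 = 173.
P4: T = 123, S = E(K, T) = 161; 184 ⊕ 161 = 25.
P5: T = 124, S = E(K, T) = 158; 155 ⊕ 158 = 5.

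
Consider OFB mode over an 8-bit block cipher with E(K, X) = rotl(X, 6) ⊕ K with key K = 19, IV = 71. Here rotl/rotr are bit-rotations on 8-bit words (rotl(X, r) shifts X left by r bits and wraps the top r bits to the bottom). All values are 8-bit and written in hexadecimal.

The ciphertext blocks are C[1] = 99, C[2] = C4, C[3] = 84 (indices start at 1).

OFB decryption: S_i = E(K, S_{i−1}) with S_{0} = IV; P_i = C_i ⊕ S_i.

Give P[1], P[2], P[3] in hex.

P[1] = DC, P[2] = 8C, P[3] = 8F

P[1]: S = E(K, 71) = 45; 99 ⊕ 45 = DC.
P[2]: S = E(K, 45) = 48; C4 ⊕ 48 = 8C.
P[3]: S = E(K, 48) = 0B; 84 ⊕ 0B = 8F.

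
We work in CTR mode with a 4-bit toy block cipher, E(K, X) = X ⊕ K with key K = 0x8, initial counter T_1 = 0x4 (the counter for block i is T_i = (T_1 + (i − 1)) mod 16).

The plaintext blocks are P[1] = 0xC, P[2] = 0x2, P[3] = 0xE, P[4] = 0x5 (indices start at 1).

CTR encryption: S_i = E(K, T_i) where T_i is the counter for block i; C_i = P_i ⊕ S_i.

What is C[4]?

C[1]: T = 0x4, S = E(K, T) = 0xC; 0xC ⊕ 0xC = 0x0.
C[2]: T = 0x5, S = E(K, T) = 0xD; 0x2 ⊕ 0xD = 0xF.
C[3]: T = 0x6, S = E(K, T) = 0xE; 0xE ⊕ 0xE = 0x0.
C[4]: T = 0x7, S = E(K, T) = 0xF; 0x5 ⊕ 0xF = 0xA.

C[4] = 0xA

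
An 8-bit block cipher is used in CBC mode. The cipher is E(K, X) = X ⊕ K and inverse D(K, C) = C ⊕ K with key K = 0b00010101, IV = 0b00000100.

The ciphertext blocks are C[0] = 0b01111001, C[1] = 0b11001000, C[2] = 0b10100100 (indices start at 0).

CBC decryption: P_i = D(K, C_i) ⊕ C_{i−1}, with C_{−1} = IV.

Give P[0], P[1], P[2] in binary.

P[0] = 0b01101000, P[1] = 0b10100100, P[2] = 0b01111001

P[0]: D(K, 0b01111001) = 0b01101100; 0b01101100 ⊕ 0b00000100 = 0b01101000.
P[1]: D(K, 0b11001000) = 0b11011101; 0b11011101 ⊕ 0b01111001 = 0b10100100.
P[2]: D(K, 0b10100100) = 0b10110001; 0b10110001 ⊕ 0b11001000 = 0b01111001.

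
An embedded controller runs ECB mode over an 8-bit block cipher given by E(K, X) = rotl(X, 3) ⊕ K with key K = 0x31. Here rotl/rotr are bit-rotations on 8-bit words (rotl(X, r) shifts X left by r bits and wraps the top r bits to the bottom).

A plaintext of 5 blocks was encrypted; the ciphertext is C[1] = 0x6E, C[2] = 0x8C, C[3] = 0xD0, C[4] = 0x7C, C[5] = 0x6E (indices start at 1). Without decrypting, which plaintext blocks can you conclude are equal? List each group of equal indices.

P[1] = P[5]

ECB encrypts each block independently with the same key, so equal ciphertext blocks imply equal plaintext blocks.
C[1] = C[5] = 0x6E, so P[1] = P[5].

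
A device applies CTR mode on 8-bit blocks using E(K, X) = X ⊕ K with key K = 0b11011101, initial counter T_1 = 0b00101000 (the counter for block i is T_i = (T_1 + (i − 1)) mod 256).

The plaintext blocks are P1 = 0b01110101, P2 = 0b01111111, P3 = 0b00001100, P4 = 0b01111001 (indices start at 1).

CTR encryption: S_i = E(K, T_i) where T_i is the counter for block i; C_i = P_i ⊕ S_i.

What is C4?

C4 = 0b10001111

C1: T = 0b00101000, S = E(K, T) = 0b11110101; 0b01110101 ⊕ 0b11110101 = 0b10000000.
C2: T = 0b00101001, S = E(K, T) = 0b11110100; 0b01111111 ⊕ 0b11110100 = 0b10001011.
C3: T = 0b00101010, S = E(K, T) = 0b11110111; 0b00001100 ⊕ 0b11110111 = 0b11111011.
C4: T = 0b00101011, S = E(K, T) = 0b11110110; 0b01111001 ⊕ 0b11110110 = 0b10001111.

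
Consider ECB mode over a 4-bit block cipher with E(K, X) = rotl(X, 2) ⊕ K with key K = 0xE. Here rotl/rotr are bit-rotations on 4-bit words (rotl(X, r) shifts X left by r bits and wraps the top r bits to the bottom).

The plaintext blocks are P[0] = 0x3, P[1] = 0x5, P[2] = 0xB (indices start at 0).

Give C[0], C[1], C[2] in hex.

ECB encryption: C_i = E(K, P_i).
C[0]: E(K, 0x3) = 0x2.
C[1]: E(K, 0x5) = 0xB.
C[2]: E(K, 0xB) = 0x0.

C[0] = 0x2, C[1] = 0xB, C[2] = 0x0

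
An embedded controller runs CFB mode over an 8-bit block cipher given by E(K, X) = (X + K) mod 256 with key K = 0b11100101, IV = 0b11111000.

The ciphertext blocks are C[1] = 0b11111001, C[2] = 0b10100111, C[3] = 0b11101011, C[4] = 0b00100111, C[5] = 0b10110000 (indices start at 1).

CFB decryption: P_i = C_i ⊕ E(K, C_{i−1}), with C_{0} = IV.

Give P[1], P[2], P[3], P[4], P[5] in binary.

P[1]: E(K, 0b11111000) = 0b11011101; 0b11111001 ⊕ 0b11011101 = 0b00100100.
P[2]: E(K, 0b11111001) = 0b11011110; 0b10100111 ⊕ 0b11011110 = 0b01111001.
P[3]: E(K, 0b10100111) = 0b10001100; 0b11101011 ⊕ 0b10001100 = 0b01100111.
P[4]: E(K, 0b11101011) = 0b11010000; 0b00100111 ⊕ 0b11010000 = 0b11110111.
P[5]: E(K, 0b00100111) = 0b00001100; 0b10110000 ⊕ 0b00001100 = 0b10111100.

P[1] = 0b00100100, P[2] = 0b01111001, P[3] = 0b01100111, P[4] = 0b11110111, P[5] = 0b10111100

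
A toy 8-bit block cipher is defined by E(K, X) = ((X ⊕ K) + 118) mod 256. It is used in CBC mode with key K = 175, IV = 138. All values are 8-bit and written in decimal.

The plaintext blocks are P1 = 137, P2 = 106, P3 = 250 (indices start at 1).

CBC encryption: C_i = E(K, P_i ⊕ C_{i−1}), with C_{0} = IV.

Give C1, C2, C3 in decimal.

C1: P1 ⊕ 138 = 3; E(K, 3) = 34.
C2: P2 ⊕ 34 = 72; E(K, 72) = 93.
C3: P3 ⊕ 93 = 167; E(K, 167) = 126.

C1 = 34, C2 = 93, C3 = 126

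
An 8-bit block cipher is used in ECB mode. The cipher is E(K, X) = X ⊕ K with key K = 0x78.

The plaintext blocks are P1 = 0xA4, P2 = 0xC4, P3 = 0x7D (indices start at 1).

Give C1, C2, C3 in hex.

C1 = 0xDC, C2 = 0xBC, C3 = 0x05

ECB encryption: C_i = E(K, P_i).
C1: E(K, 0xA4) = 0xDC.
C2: E(K, 0xC4) = 0xBC.
C3: E(K, 0x7D) = 0x05.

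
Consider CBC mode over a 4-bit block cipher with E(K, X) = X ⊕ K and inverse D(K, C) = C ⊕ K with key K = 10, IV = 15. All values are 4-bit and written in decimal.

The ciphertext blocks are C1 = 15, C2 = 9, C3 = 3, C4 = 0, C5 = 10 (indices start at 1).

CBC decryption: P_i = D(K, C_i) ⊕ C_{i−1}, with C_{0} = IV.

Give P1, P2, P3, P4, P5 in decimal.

P1 = 10, P2 = 12, P3 = 0, P4 = 9, P5 = 0

P1: D(K, 15) = 5; 5 ⊕ 15 = 10.
P2: D(K, 9) = 3; 3 ⊕ 15 = 12.
P3: D(K, 3) = 9; 9 ⊕ 9 = 0.
P4: D(K, 0) = 10; 10 ⊕ 3 = 9.
P5: D(K, 10) = 0; 0 ⊕ 0 = 0.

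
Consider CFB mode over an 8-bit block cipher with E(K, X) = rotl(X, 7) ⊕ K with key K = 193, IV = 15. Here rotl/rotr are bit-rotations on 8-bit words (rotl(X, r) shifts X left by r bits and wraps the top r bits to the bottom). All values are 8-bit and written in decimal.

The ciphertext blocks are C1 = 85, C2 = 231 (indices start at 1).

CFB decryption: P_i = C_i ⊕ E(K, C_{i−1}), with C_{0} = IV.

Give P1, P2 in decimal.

P1: E(K, 15) = 70; 85 ⊕ 70 = 19.
P2: E(K, 85) = 107; 231 ⊕ 107 = 140.

P1 = 19, P2 = 140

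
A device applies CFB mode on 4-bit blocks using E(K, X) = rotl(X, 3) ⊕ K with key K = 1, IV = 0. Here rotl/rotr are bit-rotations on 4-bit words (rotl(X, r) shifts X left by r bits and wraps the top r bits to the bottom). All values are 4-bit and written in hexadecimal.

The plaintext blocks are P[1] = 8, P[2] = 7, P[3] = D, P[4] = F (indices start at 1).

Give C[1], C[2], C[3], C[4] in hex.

C[1] = 9, C[2] = A, C[3] = 9, C[4] = 2

CFB encryption: C_i = P_i ⊕ E(K, C_{i−1}), with C_{0} = IV.
C[1]: E(K, 0) = 1; 8 ⊕ 1 = 9.
C[2]: E(K, 9) = D; 7 ⊕ D = A.
C[3]: E(K, A) = 4; D ⊕ 4 = 9.
C[4]: E(K, 9) = D; F ⊕ D = 2.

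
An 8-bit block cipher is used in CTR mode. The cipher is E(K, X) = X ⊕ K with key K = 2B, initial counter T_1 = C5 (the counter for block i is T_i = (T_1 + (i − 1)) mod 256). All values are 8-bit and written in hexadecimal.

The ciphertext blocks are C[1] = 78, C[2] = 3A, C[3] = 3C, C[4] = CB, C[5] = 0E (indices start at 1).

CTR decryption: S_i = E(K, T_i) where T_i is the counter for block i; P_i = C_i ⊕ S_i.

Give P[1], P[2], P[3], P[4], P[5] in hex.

P[1]: T = C5, S = E(K, T) = EE; 78 ⊕ EE = 96.
P[2]: T = C6, S = E(K, T) = ED; 3A ⊕ ED = D7.
P[3]: T = C7, S = E(K, T) = EC; 3C ⊕ EC = D0.
P[4]: T = C8, S = E(K, T) = E3; CB ⊕ E3 = 28.
P[5]: T = C9, S = E(K, T) = E2; 0E ⊕ E2 = EC.

P[1] = 96, P[2] = D7, P[3] = D0, P[4] = 28, P[5] = EC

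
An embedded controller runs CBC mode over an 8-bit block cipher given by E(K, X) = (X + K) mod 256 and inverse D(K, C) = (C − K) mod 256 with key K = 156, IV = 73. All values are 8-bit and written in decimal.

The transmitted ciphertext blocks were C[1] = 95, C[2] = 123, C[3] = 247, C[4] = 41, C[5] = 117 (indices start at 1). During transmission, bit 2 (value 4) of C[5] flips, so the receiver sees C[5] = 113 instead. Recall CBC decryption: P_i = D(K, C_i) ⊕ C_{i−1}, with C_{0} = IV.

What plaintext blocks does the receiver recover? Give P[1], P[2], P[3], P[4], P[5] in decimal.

Only C[5] changed, to 113. In CBC, a change in C_i garbles P_i and flips the same bit in P_{i+1}. Decrypting the received ciphertext:
P[1]: D(K, 95) = 195; 195 ⊕ 73 = 138.
P[2]: D(K, 123) = 223; 223 ⊕ 95 = 128.
P[3]: D(K, 247) = 91; 91 ⊕ 123 = 32.
P[4]: D(K, 41) = 141; 141 ⊕ 247 = 122.
P[5]: D(K, 113) = 213; 213 ⊕ 41 = 252.
Blocks that differ from the original plaintext: P[5].

P[1] = 138, P[2] = 128, P[3] = 32, P[4] = 122, P[5] = 252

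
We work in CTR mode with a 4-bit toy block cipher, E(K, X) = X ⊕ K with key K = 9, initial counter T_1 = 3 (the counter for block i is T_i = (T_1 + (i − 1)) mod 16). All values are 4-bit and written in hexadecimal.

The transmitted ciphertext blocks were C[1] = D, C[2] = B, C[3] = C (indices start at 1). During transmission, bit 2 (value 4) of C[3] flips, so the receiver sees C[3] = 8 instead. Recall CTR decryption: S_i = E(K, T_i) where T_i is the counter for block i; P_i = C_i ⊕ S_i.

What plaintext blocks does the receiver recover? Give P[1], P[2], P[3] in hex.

Only C[3] changed, to 8. In CTR, a change in C_i flips the same bit in P_i only; the keystream is unaffected. Decrypting the received ciphertext:
P[1]: T = 3, S = E(K, T) = A; D ⊕ A = 7.
P[2]: T = 4, S = E(K, T) = D; B ⊕ D = 6.
P[3]: T = 5, S = E(K, T) = C; 8 ⊕ C = 4.
Blocks that differ from the original plaintext: P[3].

P[1] = 7, P[2] = 6, P[3] = 4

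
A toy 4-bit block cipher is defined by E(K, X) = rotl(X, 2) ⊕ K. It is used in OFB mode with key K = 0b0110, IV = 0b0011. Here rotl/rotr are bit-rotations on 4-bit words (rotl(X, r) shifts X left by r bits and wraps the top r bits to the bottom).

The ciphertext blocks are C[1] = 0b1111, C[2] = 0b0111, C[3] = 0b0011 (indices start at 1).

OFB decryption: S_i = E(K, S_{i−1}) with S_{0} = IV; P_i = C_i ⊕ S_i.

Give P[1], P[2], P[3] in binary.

P[1] = 0b0101, P[2] = 0b1011, P[3] = 0b0110

P[1]: S = E(K, 0b0011) = 0b1010; 0b1111 ⊕ 0b1010 = 0b0101.
P[2]: S = E(K, 0b1010) = 0b1100; 0b0111 ⊕ 0b1100 = 0b1011.
P[3]: S = E(K, 0b1100) = 0b0101; 0b0011 ⊕ 0b0101 = 0b0110.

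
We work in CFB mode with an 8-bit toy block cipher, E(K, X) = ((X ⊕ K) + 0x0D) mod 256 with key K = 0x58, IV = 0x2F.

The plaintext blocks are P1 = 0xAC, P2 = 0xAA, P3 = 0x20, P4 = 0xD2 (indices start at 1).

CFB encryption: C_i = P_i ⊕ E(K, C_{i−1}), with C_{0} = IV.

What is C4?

C1: E(K, 0x2F) = 0x84; 0xAC ⊕ 0x84 = 0x28.
C2: E(K, 0x28) = 0x7D; 0xAA ⊕ 0x7D = 0xD7.
C3: E(K, 0xD7) = 0x9C; 0x20 ⊕ 0x9C = 0xBC.
C4: E(K, 0xBC) = 0xF1; 0xD2 ⊕ 0xF1 = 0x23.

C4 = 0x23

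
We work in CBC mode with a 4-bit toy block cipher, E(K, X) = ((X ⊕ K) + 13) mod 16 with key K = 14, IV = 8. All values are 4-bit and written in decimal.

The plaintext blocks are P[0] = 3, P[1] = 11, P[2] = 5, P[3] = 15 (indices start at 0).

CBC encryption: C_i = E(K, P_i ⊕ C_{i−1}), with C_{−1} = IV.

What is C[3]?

C[3] = 10

C[0]: P[0] ⊕ 8 = 11; E(K, 11) = 2.
C[1]: P[1] ⊕ 2 = 9; E(K, 9) = 4.
C[2]: P[2] ⊕ 4 = 1; E(K, 1) = 12.
C[3]: P[3] ⊕ 12 = 3; E(K, 3) = 10.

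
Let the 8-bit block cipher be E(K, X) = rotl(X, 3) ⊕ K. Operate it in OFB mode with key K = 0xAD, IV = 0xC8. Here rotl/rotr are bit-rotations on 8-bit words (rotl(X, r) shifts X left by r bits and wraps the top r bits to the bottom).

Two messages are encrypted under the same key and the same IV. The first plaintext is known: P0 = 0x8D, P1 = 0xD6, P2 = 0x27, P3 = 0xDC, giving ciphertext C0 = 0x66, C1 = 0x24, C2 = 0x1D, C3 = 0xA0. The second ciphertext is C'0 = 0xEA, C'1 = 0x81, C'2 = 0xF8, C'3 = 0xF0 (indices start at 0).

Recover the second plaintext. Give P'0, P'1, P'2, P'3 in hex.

P'0 = 0x01, P'1 = 0x73, P'2 = 0xC2, P'3 = 0x8C

In OFB with a reused IV, both messages share the same keystream S_i, so C_i ⊕ C'_i = P_i ⊕ P'_i and thus P'_i = P_i ⊕ C_i ⊕ C'_i.
P'0: 0x8D ⊕ 0x66 ⊕ 0xEA = 0x01.
P'1: 0xD6 ⊕ 0x24 ⊕ 0x81 = 0x73.
P'2: 0x27 ⊕ 0x1D ⊕ 0xF8 = 0xC2.
P'3: 0xDC ⊕ 0xA0 ⊕ 0xF0 = 0x8C.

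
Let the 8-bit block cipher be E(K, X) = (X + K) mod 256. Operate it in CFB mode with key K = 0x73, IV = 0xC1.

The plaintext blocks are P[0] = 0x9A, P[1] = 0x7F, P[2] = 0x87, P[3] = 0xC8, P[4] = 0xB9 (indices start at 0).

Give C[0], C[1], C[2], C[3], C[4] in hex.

CFB encryption: C_i = P_i ⊕ E(K, C_{i−1}), with C_{−1} = IV.
C[0]: E(K, 0xC1) = 0x34; 0x9A ⊕ 0x34 = 0xAE.
C[1]: E(K, 0xAE) = 0x21; 0x7F ⊕ 0x21 = 0x5E.
C[2]: E(K, 0x5E) = 0xD1; 0x87 ⊕ 0xD1 = 0x56.
C[3]: E(K, 0x56) = 0xC9; 0xC8 ⊕ 0xC9 = 0x01.
C[4]: E(K, 0x01) = 0x74; 0xB9 ⊕ 0x74 = 0xCD.

C[0] = 0xAE, C[1] = 0x5E, C[2] = 0x56, C[3] = 0x01, C[4] = 0xCD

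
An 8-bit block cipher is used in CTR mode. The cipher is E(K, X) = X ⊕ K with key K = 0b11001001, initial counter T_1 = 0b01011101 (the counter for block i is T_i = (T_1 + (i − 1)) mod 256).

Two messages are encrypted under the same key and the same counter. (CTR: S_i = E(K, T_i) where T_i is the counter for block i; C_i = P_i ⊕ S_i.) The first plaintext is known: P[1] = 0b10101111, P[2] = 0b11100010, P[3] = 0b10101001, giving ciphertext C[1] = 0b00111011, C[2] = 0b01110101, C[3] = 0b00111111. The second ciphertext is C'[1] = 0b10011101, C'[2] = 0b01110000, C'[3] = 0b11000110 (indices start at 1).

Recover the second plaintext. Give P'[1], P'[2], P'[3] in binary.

P'[1] = 0b00001001, P'[2] = 0b11100111, P'[3] = 0b01010000

In CTR with a reused counter, both messages share the same keystream S_i, so C_i ⊕ C'_i = P_i ⊕ P'_i and thus P'_i = P_i ⊕ C_i ⊕ C'_i.
P'[1]: 0b10101111 ⊕ 0b00111011 ⊕ 0b10011101 = 0b00001001.
P'[2]: 0b11100010 ⊕ 0b01110101 ⊕ 0b01110000 = 0b11100111.
P'[3]: 0b10101001 ⊕ 0b00111111 ⊕ 0b11000110 = 0b01010000.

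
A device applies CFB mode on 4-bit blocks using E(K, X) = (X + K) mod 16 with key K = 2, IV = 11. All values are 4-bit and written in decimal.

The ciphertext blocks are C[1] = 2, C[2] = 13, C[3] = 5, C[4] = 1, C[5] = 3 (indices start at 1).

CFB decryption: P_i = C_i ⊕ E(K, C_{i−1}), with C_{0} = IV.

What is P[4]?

P[4] = 6

P[4]: E(K, 5) = 7; 1 ⊕ 7 = 6.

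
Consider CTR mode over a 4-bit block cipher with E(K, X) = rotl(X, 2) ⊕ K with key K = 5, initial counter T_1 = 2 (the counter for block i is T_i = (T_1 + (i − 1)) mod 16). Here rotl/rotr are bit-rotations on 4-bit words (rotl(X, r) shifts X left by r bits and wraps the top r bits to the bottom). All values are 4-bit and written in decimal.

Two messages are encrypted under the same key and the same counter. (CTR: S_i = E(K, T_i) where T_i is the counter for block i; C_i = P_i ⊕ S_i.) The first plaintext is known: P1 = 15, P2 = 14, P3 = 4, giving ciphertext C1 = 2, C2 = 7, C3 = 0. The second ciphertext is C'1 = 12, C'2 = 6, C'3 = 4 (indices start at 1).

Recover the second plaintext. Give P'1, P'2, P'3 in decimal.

In CTR with a reused counter, both messages share the same keystream S_i, so C_i ⊕ C'_i = P_i ⊕ P'_i and thus P'_i = P_i ⊕ C_i ⊕ C'_i.
P'1: 15 ⊕ 2 ⊕ 12 = 1.
P'2: 14 ⊕ 7 ⊕ 6 = 15.
P'3: 4 ⊕ 0 ⊕ 4 = 0.

P'1 = 1, P'2 = 15, P'3 = 0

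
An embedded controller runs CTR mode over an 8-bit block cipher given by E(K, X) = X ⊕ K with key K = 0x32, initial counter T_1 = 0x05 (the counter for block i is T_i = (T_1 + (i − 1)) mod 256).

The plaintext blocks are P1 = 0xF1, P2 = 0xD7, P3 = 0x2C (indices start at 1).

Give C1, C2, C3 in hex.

C1 = 0xC6, C2 = 0xE3, C3 = 0x19

CTR encryption: S_i = E(K, T_i) where T_i is the counter for block i; C_i = P_i ⊕ S_i.
C1: T = 0x05, S = E(K, T) = 0x37; 0xF1 ⊕ 0x37 = 0xC6.
C2: T = 0x06, S = E(K, T) = 0x34; 0xD7 ⊕ 0x34 = 0xE3.
C3: T = 0x07, S = E(K, T) = 0x35; 0x2C ⊕ 0x35 = 0x19.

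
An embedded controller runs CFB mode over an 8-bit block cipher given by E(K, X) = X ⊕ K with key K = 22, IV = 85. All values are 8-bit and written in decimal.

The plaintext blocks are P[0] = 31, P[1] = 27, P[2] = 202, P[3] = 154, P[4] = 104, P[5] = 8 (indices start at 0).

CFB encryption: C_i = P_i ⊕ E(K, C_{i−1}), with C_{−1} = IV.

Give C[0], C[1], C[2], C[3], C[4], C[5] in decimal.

C[0]: E(K, 85) = 67; 31 ⊕ 67 = 92.
C[1]: E(K, 92) = 74; 27 ⊕ 74 = 81.
C[2]: E(K, 81) = 71; 202 ⊕ 71 = 141.
C[3]: E(K, 141) = 155; 154 ⊕ 155 = 1.
C[4]: E(K, 1) = 23; 104 ⊕ 23 = 127.
C[5]: E(K, 127) = 105; 8 ⊕ 105 = 97.

C[0] = 92, C[1] = 81, C[2] = 141, C[3] = 1, C[4] = 127, C[5] = 97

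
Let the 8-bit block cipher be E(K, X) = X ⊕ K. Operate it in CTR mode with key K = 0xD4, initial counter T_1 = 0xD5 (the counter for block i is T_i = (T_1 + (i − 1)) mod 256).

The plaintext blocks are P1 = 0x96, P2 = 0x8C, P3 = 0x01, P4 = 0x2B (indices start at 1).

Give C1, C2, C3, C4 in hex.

C1 = 0x97, C2 = 0x8E, C3 = 0x02, C4 = 0x27

CTR encryption: S_i = E(K, T_i) where T_i is the counter for block i; C_i = P_i ⊕ S_i.
C1: T = 0xD5, S = E(K, T) = 0x01; 0x96 ⊕ 0x01 = 0x97.
C2: T = 0xD6, S = E(K, T) = 0x02; 0x8C ⊕ 0x02 = 0x8E.
C3: T = 0xD7, S = E(K, T) = 0x03; 0x01 ⊕ 0x03 = 0x02.
C4: T = 0xD8, S = E(K, T) = 0x0C; 0x2B ⊕ 0x0C = 0x27.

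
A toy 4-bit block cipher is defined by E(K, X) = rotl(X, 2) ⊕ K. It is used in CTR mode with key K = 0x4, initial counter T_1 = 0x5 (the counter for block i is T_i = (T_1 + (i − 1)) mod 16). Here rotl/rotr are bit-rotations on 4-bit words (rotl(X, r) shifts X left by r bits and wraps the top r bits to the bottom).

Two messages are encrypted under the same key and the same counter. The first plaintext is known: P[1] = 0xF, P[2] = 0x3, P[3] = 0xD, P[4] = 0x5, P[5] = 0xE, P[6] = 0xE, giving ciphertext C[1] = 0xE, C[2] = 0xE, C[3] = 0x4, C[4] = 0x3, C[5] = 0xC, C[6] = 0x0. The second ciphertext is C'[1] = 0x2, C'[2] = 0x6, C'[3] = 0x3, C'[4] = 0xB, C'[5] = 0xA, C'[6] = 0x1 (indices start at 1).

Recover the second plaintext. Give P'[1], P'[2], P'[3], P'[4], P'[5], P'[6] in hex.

P'[1] = 0x3, P'[2] = 0xB, P'[3] = 0xA, P'[4] = 0xD, P'[5] = 0x8, P'[6] = 0xF

In CTR with a reused counter, both messages share the same keystream S_i, so C_i ⊕ C'_i = P_i ⊕ P'_i and thus P'_i = P_i ⊕ C_i ⊕ C'_i.
P'[1]: 0xF ⊕ 0xE ⊕ 0x2 = 0x3.
P'[2]: 0x3 ⊕ 0xE ⊕ 0x6 = 0xB.
P'[3]: 0xD ⊕ 0x4 ⊕ 0x3 = 0xA.
P'[4]: 0x5 ⊕ 0x3 ⊕ 0xB = 0xD.
P'[5]: 0xE ⊕ 0xC ⊕ 0xA = 0x8.
P'[6]: 0xE ⊕ 0x0 ⊕ 0x1 = 0xF.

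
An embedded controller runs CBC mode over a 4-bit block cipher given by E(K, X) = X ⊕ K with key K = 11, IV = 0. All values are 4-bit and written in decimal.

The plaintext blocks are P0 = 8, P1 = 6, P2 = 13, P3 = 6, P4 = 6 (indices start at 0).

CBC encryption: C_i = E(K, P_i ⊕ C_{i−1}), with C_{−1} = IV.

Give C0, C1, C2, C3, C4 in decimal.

C0: P0 ⊕ 0 = 8; E(K, 8) = 3.
C1: P1 ⊕ 3 = 5; E(K, 5) = 14.
C2: P2 ⊕ 14 = 3; E(K, 3) = 8.
C3: P3 ⊕ 8 = 14; E(K, 14) = 5.
C4: P4 ⊕ 5 = 3; E(K, 3) = 8.

C0 = 3, C1 = 14, C2 = 8, C3 = 5, C4 = 8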